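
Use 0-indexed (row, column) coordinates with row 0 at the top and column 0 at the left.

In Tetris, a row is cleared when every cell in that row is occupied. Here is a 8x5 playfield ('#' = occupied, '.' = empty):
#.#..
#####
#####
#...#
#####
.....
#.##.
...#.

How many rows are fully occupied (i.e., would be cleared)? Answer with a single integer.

Answer: 3

Derivation:
Check each row:
  row 0: 3 empty cells -> not full
  row 1: 0 empty cells -> FULL (clear)
  row 2: 0 empty cells -> FULL (clear)
  row 3: 3 empty cells -> not full
  row 4: 0 empty cells -> FULL (clear)
  row 5: 5 empty cells -> not full
  row 6: 2 empty cells -> not full
  row 7: 4 empty cells -> not full
Total rows cleared: 3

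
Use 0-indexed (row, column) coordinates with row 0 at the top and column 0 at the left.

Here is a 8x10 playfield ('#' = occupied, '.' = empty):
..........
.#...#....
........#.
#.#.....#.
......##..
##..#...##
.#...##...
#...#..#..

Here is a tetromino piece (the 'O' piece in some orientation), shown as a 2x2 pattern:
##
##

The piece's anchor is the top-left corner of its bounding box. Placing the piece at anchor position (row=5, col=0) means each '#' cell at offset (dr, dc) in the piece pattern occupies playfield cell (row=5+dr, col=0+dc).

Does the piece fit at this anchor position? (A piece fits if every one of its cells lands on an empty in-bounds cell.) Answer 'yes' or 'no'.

Answer: no

Derivation:
Check each piece cell at anchor (5, 0):
  offset (0,0) -> (5,0): occupied ('#') -> FAIL
  offset (0,1) -> (5,1): occupied ('#') -> FAIL
  offset (1,0) -> (6,0): empty -> OK
  offset (1,1) -> (6,1): occupied ('#') -> FAIL
All cells valid: no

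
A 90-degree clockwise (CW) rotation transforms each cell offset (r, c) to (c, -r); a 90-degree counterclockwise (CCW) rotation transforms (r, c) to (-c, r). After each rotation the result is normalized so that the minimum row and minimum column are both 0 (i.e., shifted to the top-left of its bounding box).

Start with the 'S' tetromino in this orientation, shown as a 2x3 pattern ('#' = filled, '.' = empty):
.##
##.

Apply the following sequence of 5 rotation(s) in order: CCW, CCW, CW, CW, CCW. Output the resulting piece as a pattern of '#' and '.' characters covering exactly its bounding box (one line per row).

Answer: #.
##
.#

Derivation:
Start:
.##
##.
After rotation 1 (CCW):
#.
##
.#
After rotation 2 (CCW):
.##
##.
After rotation 3 (CW):
#.
##
.#
After rotation 4 (CW):
.##
##.
After rotation 5 (CCW):
#.
##
.#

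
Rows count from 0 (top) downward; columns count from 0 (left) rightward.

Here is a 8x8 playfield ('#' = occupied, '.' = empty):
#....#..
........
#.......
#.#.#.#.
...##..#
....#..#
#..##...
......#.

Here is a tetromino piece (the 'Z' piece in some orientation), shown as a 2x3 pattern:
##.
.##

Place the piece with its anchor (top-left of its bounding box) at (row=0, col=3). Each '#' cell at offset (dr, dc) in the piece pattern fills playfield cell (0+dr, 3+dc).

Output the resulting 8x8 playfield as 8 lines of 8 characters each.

Answer: #..###..
....##..
#.......
#.#.#.#.
...##..#
....#..#
#..##...
......#.

Derivation:
Fill (0+0,3+0) = (0,3)
Fill (0+0,3+1) = (0,4)
Fill (0+1,3+1) = (1,4)
Fill (0+1,3+2) = (1,5)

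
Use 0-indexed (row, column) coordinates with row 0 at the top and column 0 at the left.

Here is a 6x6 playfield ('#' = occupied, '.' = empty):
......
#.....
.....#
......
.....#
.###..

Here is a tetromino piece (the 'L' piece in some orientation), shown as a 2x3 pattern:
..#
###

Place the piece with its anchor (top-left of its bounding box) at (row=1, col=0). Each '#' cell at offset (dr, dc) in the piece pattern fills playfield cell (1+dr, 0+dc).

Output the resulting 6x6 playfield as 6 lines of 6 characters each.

Answer: ......
#.#...
###..#
......
.....#
.###..

Derivation:
Fill (1+0,0+2) = (1,2)
Fill (1+1,0+0) = (2,0)
Fill (1+1,0+1) = (2,1)
Fill (1+1,0+2) = (2,2)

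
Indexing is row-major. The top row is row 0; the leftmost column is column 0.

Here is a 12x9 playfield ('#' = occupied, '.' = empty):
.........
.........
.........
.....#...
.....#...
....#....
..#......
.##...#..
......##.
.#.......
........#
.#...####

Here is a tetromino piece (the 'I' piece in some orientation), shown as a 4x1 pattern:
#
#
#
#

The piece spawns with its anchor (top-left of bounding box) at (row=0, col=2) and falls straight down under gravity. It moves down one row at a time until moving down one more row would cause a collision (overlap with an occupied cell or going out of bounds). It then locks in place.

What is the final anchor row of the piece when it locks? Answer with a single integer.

Answer: 2

Derivation:
Spawn at (row=0, col=2). Try each row:
  row 0: fits
  row 1: fits
  row 2: fits
  row 3: blocked -> lock at row 2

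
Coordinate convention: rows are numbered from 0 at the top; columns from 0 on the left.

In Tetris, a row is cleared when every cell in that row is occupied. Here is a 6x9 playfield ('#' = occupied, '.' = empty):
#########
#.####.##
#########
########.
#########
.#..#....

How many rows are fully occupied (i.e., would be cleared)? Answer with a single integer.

Answer: 3

Derivation:
Check each row:
  row 0: 0 empty cells -> FULL (clear)
  row 1: 2 empty cells -> not full
  row 2: 0 empty cells -> FULL (clear)
  row 3: 1 empty cell -> not full
  row 4: 0 empty cells -> FULL (clear)
  row 5: 7 empty cells -> not full
Total rows cleared: 3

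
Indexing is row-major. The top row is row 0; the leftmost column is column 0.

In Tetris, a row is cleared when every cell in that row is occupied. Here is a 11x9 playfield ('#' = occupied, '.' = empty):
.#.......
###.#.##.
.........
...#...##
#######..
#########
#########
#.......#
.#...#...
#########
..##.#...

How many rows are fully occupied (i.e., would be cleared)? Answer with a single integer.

Check each row:
  row 0: 8 empty cells -> not full
  row 1: 3 empty cells -> not full
  row 2: 9 empty cells -> not full
  row 3: 6 empty cells -> not full
  row 4: 2 empty cells -> not full
  row 5: 0 empty cells -> FULL (clear)
  row 6: 0 empty cells -> FULL (clear)
  row 7: 7 empty cells -> not full
  row 8: 7 empty cells -> not full
  row 9: 0 empty cells -> FULL (clear)
  row 10: 6 empty cells -> not full
Total rows cleared: 3

Answer: 3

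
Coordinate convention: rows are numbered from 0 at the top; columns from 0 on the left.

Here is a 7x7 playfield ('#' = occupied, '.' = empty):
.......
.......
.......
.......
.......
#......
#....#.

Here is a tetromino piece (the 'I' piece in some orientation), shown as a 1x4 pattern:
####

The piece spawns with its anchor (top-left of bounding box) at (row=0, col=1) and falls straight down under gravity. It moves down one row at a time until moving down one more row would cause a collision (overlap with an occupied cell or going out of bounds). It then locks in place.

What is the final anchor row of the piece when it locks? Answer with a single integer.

Spawn at (row=0, col=1). Try each row:
  row 0: fits
  row 1: fits
  row 2: fits
  row 3: fits
  row 4: fits
  row 5: fits
  row 6: fits
  row 7: out of bounds -> lock at row 6

Answer: 6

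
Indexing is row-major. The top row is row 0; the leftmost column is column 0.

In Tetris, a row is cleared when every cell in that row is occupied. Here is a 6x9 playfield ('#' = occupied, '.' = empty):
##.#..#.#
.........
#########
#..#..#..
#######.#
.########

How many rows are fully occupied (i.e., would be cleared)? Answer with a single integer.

Check each row:
  row 0: 4 empty cells -> not full
  row 1: 9 empty cells -> not full
  row 2: 0 empty cells -> FULL (clear)
  row 3: 6 empty cells -> not full
  row 4: 1 empty cell -> not full
  row 5: 1 empty cell -> not full
Total rows cleared: 1

Answer: 1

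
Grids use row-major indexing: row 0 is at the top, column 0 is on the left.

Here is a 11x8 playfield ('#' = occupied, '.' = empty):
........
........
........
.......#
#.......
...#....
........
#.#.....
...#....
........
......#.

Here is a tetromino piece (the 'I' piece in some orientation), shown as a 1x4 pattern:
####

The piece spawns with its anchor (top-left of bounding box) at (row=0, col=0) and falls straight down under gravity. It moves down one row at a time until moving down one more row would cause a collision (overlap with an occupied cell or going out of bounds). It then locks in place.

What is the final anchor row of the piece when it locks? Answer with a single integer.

Answer: 3

Derivation:
Spawn at (row=0, col=0). Try each row:
  row 0: fits
  row 1: fits
  row 2: fits
  row 3: fits
  row 4: blocked -> lock at row 3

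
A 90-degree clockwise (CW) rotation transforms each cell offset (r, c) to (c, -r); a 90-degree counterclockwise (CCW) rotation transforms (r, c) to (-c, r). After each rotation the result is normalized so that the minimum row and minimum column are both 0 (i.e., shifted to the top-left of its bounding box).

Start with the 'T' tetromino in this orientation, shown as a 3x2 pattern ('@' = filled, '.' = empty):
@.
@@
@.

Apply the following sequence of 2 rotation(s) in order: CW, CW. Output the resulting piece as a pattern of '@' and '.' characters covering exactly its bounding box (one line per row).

Answer: .@
@@
.@

Derivation:
Start:
@.
@@
@.
After rotation 1 (CW):
@@@
.@.
After rotation 2 (CW):
.@
@@
.@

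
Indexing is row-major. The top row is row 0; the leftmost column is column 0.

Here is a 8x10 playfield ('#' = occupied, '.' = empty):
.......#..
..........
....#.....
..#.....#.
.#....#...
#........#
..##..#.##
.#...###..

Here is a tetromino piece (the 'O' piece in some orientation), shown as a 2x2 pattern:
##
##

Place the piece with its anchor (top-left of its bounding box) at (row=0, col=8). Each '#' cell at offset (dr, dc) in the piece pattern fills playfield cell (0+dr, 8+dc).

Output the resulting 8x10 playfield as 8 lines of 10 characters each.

Fill (0+0,8+0) = (0,8)
Fill (0+0,8+1) = (0,9)
Fill (0+1,8+0) = (1,8)
Fill (0+1,8+1) = (1,9)

Answer: .......###
........##
....#.....
..#.....#.
.#....#...
#........#
..##..#.##
.#...###..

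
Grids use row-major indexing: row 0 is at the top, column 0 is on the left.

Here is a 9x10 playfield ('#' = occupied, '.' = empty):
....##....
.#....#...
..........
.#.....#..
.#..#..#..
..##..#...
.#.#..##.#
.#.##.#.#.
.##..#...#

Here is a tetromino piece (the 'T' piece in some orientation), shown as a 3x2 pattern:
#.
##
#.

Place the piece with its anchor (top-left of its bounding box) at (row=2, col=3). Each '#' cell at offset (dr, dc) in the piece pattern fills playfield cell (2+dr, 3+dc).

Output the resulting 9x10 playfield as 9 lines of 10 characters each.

Fill (2+0,3+0) = (2,3)
Fill (2+1,3+0) = (3,3)
Fill (2+1,3+1) = (3,4)
Fill (2+2,3+0) = (4,3)

Answer: ....##....
.#....#...
...#......
.#.##..#..
.#.##..#..
..##..#...
.#.#..##.#
.#.##.#.#.
.##..#...#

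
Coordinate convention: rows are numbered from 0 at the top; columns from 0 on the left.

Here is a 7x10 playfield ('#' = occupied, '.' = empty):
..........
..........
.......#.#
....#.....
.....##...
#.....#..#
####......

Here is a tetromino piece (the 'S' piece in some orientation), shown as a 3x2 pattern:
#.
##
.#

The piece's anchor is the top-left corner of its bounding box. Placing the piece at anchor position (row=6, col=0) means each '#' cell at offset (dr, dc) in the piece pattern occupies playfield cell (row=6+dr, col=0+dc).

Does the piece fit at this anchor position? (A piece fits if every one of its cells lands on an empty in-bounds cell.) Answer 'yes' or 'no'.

Check each piece cell at anchor (6, 0):
  offset (0,0) -> (6,0): occupied ('#') -> FAIL
  offset (1,0) -> (7,0): out of bounds -> FAIL
  offset (1,1) -> (7,1): out of bounds -> FAIL
  offset (2,1) -> (8,1): out of bounds -> FAIL
All cells valid: no

Answer: no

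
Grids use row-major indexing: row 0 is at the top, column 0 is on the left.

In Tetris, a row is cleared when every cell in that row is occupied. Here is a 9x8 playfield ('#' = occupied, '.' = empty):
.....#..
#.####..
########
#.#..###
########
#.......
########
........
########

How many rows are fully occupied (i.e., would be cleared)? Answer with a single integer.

Check each row:
  row 0: 7 empty cells -> not full
  row 1: 3 empty cells -> not full
  row 2: 0 empty cells -> FULL (clear)
  row 3: 3 empty cells -> not full
  row 4: 0 empty cells -> FULL (clear)
  row 5: 7 empty cells -> not full
  row 6: 0 empty cells -> FULL (clear)
  row 7: 8 empty cells -> not full
  row 8: 0 empty cells -> FULL (clear)
Total rows cleared: 4

Answer: 4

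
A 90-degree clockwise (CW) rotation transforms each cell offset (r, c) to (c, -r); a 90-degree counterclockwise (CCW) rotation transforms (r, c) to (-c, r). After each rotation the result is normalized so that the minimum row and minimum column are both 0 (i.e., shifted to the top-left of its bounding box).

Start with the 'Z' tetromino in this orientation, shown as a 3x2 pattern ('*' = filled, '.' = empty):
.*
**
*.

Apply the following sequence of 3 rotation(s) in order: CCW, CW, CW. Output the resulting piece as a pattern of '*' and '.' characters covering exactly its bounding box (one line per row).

Answer: **.
.**

Derivation:
Start:
.*
**
*.
After rotation 1 (CCW):
**.
.**
After rotation 2 (CW):
.*
**
*.
After rotation 3 (CW):
**.
.**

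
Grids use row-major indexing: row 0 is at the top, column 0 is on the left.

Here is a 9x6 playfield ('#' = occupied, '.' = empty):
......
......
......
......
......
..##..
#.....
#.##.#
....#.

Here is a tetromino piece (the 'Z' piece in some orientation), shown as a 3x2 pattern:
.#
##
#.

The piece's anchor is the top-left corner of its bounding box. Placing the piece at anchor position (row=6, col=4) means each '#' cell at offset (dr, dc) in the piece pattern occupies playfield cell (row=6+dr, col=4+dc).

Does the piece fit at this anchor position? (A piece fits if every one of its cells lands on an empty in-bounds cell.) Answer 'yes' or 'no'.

Answer: no

Derivation:
Check each piece cell at anchor (6, 4):
  offset (0,1) -> (6,5): empty -> OK
  offset (1,0) -> (7,4): empty -> OK
  offset (1,1) -> (7,5): occupied ('#') -> FAIL
  offset (2,0) -> (8,4): occupied ('#') -> FAIL
All cells valid: no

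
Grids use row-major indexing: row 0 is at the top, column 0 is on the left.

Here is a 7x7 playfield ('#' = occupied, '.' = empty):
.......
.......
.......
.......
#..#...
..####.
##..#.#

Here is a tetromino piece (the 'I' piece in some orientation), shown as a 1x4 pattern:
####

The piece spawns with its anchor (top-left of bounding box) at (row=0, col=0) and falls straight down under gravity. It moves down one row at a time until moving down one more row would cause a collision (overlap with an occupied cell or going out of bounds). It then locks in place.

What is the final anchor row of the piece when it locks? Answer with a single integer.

Answer: 3

Derivation:
Spawn at (row=0, col=0). Try each row:
  row 0: fits
  row 1: fits
  row 2: fits
  row 3: fits
  row 4: blocked -> lock at row 3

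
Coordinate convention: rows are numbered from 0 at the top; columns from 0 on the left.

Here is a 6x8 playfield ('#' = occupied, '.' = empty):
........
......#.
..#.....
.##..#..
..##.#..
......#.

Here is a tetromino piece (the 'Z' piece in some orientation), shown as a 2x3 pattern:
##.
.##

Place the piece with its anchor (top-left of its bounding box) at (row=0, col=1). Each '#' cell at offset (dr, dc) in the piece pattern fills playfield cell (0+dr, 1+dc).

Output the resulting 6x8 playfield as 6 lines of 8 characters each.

Fill (0+0,1+0) = (0,1)
Fill (0+0,1+1) = (0,2)
Fill (0+1,1+1) = (1,2)
Fill (0+1,1+2) = (1,3)

Answer: .##.....
..##..#.
..#.....
.##..#..
..##.#..
......#.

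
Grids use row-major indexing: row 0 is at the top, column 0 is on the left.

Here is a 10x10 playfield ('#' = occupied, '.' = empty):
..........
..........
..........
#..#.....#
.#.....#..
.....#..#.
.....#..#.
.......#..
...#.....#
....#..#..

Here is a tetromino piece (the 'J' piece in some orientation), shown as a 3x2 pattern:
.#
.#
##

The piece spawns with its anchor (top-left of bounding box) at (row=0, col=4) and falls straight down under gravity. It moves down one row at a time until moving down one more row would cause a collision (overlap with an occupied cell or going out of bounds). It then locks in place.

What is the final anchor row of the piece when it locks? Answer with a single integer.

Answer: 2

Derivation:
Spawn at (row=0, col=4). Try each row:
  row 0: fits
  row 1: fits
  row 2: fits
  row 3: blocked -> lock at row 2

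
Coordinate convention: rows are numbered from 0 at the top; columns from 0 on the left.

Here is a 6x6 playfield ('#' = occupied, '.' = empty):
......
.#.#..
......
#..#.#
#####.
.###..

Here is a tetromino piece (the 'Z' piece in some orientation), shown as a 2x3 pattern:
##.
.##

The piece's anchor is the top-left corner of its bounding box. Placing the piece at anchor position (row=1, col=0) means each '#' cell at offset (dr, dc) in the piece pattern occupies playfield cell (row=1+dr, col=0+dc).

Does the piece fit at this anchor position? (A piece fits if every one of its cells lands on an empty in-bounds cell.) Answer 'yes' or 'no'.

Check each piece cell at anchor (1, 0):
  offset (0,0) -> (1,0): empty -> OK
  offset (0,1) -> (1,1): occupied ('#') -> FAIL
  offset (1,1) -> (2,1): empty -> OK
  offset (1,2) -> (2,2): empty -> OK
All cells valid: no

Answer: no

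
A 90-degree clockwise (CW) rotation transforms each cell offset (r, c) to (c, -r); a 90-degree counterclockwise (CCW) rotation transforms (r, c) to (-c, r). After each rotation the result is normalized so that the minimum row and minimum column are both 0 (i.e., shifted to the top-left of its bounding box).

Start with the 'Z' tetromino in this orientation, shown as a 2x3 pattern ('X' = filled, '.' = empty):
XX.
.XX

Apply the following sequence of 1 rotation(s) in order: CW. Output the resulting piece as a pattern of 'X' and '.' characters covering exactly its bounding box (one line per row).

Answer: .X
XX
X.

Derivation:
Start:
XX.
.XX
After rotation 1 (CW):
.X
XX
X.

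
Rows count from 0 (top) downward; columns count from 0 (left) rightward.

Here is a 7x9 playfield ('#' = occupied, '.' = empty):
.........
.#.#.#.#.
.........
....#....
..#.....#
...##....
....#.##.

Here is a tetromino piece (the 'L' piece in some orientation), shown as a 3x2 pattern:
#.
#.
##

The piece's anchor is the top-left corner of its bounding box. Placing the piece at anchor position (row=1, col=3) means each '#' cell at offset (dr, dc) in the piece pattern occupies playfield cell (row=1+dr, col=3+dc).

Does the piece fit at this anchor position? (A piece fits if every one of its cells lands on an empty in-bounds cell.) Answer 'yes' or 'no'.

Answer: no

Derivation:
Check each piece cell at anchor (1, 3):
  offset (0,0) -> (1,3): occupied ('#') -> FAIL
  offset (1,0) -> (2,3): empty -> OK
  offset (2,0) -> (3,3): empty -> OK
  offset (2,1) -> (3,4): occupied ('#') -> FAIL
All cells valid: no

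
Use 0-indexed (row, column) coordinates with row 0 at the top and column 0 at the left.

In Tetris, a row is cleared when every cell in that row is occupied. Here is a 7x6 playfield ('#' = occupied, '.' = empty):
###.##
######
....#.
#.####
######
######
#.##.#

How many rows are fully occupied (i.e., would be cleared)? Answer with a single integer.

Check each row:
  row 0: 1 empty cell -> not full
  row 1: 0 empty cells -> FULL (clear)
  row 2: 5 empty cells -> not full
  row 3: 1 empty cell -> not full
  row 4: 0 empty cells -> FULL (clear)
  row 5: 0 empty cells -> FULL (clear)
  row 6: 2 empty cells -> not full
Total rows cleared: 3

Answer: 3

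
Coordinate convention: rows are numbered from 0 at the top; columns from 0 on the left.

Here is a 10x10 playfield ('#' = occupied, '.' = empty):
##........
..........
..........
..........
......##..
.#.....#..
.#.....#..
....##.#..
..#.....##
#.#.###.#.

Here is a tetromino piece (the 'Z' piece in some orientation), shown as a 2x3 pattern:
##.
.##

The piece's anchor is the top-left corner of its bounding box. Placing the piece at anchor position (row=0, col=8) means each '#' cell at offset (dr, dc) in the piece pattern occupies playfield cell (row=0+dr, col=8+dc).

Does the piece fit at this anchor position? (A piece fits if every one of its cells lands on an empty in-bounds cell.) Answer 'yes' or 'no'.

Check each piece cell at anchor (0, 8):
  offset (0,0) -> (0,8): empty -> OK
  offset (0,1) -> (0,9): empty -> OK
  offset (1,1) -> (1,9): empty -> OK
  offset (1,2) -> (1,10): out of bounds -> FAIL
All cells valid: no

Answer: no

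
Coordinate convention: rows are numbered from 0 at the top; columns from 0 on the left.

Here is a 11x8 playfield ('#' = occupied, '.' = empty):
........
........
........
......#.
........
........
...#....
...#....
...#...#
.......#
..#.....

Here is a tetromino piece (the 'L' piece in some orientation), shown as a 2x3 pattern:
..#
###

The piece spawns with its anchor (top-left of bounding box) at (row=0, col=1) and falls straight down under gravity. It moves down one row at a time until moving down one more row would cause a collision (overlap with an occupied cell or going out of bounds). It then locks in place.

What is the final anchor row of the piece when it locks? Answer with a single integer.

Spawn at (row=0, col=1). Try each row:
  row 0: fits
  row 1: fits
  row 2: fits
  row 3: fits
  row 4: fits
  row 5: blocked -> lock at row 4

Answer: 4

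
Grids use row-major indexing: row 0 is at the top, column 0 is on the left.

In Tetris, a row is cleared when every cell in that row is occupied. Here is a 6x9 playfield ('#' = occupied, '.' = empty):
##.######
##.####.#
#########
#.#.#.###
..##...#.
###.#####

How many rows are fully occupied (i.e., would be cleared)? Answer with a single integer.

Answer: 1

Derivation:
Check each row:
  row 0: 1 empty cell -> not full
  row 1: 2 empty cells -> not full
  row 2: 0 empty cells -> FULL (clear)
  row 3: 3 empty cells -> not full
  row 4: 6 empty cells -> not full
  row 5: 1 empty cell -> not full
Total rows cleared: 1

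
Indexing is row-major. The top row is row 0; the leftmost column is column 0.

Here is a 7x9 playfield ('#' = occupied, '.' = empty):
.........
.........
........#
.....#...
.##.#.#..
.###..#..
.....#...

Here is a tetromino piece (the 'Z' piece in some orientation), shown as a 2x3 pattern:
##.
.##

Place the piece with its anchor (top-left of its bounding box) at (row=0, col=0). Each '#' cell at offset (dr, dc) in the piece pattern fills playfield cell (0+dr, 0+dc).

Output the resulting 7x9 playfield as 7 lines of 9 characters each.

Fill (0+0,0+0) = (0,0)
Fill (0+0,0+1) = (0,1)
Fill (0+1,0+1) = (1,1)
Fill (0+1,0+2) = (1,2)

Answer: ##.......
.##......
........#
.....#...
.##.#.#..
.###..#..
.....#...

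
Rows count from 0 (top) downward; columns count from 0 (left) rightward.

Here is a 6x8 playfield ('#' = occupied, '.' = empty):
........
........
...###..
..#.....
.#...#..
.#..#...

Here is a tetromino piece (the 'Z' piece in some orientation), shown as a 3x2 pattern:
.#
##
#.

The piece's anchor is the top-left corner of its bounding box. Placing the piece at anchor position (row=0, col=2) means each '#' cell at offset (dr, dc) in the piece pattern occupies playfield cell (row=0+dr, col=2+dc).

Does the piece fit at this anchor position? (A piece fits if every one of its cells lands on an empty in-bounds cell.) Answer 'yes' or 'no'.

Check each piece cell at anchor (0, 2):
  offset (0,1) -> (0,3): empty -> OK
  offset (1,0) -> (1,2): empty -> OK
  offset (1,1) -> (1,3): empty -> OK
  offset (2,0) -> (2,2): empty -> OK
All cells valid: yes

Answer: yes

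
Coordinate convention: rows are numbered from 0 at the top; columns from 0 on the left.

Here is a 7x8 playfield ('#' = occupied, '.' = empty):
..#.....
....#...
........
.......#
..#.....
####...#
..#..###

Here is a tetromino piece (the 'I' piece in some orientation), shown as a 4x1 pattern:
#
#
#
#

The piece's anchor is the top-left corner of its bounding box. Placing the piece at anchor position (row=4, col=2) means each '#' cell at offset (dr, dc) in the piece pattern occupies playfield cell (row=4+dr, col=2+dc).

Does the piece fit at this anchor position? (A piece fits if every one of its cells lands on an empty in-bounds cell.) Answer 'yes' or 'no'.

Check each piece cell at anchor (4, 2):
  offset (0,0) -> (4,2): occupied ('#') -> FAIL
  offset (1,0) -> (5,2): occupied ('#') -> FAIL
  offset (2,0) -> (6,2): occupied ('#') -> FAIL
  offset (3,0) -> (7,2): out of bounds -> FAIL
All cells valid: no

Answer: no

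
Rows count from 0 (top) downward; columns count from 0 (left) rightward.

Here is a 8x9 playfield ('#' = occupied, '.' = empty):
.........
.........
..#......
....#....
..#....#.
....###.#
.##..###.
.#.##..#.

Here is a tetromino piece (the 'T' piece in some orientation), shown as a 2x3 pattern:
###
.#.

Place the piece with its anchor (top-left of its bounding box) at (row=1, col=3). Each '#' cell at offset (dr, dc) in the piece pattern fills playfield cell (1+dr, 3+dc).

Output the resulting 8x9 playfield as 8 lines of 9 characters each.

Answer: .........
...###...
..#.#....
....#....
..#....#.
....###.#
.##..###.
.#.##..#.

Derivation:
Fill (1+0,3+0) = (1,3)
Fill (1+0,3+1) = (1,4)
Fill (1+0,3+2) = (1,5)
Fill (1+1,3+1) = (2,4)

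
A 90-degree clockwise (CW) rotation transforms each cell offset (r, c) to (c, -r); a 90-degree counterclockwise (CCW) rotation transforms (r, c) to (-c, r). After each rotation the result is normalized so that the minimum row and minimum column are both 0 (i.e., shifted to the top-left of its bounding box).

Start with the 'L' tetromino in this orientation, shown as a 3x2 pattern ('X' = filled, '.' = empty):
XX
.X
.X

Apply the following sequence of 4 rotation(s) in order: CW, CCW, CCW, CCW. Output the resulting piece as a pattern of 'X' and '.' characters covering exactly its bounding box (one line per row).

Answer: X.
X.
XX

Derivation:
Start:
XX
.X
.X
After rotation 1 (CW):
..X
XXX
After rotation 2 (CCW):
XX
.X
.X
After rotation 3 (CCW):
XXX
X..
After rotation 4 (CCW):
X.
X.
XX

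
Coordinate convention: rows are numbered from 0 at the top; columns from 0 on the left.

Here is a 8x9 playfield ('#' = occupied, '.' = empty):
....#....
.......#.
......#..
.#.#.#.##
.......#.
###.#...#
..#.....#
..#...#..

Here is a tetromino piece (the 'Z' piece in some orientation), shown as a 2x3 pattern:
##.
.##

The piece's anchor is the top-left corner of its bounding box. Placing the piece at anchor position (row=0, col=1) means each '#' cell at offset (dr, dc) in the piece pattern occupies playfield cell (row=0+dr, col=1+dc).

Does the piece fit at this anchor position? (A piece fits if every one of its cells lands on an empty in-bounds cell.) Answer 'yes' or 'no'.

Check each piece cell at anchor (0, 1):
  offset (0,0) -> (0,1): empty -> OK
  offset (0,1) -> (0,2): empty -> OK
  offset (1,1) -> (1,2): empty -> OK
  offset (1,2) -> (1,3): empty -> OK
All cells valid: yes

Answer: yes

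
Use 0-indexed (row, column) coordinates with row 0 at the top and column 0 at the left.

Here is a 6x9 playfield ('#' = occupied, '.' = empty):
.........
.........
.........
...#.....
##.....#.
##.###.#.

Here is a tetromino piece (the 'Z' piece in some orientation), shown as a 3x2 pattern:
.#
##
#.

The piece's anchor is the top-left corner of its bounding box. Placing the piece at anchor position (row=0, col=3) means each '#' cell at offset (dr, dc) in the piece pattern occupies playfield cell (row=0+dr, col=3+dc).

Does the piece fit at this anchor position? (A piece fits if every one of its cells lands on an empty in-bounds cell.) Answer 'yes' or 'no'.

Answer: yes

Derivation:
Check each piece cell at anchor (0, 3):
  offset (0,1) -> (0,4): empty -> OK
  offset (1,0) -> (1,3): empty -> OK
  offset (1,1) -> (1,4): empty -> OK
  offset (2,0) -> (2,3): empty -> OK
All cells valid: yes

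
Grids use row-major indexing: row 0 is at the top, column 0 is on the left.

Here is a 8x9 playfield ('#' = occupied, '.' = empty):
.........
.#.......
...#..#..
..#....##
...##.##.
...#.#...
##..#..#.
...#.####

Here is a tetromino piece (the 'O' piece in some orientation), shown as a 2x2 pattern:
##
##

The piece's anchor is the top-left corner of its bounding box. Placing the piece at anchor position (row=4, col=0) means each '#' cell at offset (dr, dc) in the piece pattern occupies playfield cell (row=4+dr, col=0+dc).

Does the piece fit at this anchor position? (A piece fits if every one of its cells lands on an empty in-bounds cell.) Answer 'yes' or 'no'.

Answer: yes

Derivation:
Check each piece cell at anchor (4, 0):
  offset (0,0) -> (4,0): empty -> OK
  offset (0,1) -> (4,1): empty -> OK
  offset (1,0) -> (5,0): empty -> OK
  offset (1,1) -> (5,1): empty -> OK
All cells valid: yes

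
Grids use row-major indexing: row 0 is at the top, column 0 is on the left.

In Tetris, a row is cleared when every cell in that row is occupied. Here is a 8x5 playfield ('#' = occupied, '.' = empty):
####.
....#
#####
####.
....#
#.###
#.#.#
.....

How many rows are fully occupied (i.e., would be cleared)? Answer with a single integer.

Check each row:
  row 0: 1 empty cell -> not full
  row 1: 4 empty cells -> not full
  row 2: 0 empty cells -> FULL (clear)
  row 3: 1 empty cell -> not full
  row 4: 4 empty cells -> not full
  row 5: 1 empty cell -> not full
  row 6: 2 empty cells -> not full
  row 7: 5 empty cells -> not full
Total rows cleared: 1

Answer: 1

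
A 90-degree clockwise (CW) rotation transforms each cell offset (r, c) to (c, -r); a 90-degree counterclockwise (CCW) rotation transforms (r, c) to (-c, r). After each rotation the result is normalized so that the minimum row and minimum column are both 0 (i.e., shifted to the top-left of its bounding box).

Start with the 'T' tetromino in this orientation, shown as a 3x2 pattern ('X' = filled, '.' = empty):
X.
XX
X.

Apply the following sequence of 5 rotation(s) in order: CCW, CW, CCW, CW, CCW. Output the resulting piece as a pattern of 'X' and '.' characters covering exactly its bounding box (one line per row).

Start:
X.
XX
X.
After rotation 1 (CCW):
.X.
XXX
After rotation 2 (CW):
X.
XX
X.
After rotation 3 (CCW):
.X.
XXX
After rotation 4 (CW):
X.
XX
X.
After rotation 5 (CCW):
.X.
XXX

Answer: .X.
XXX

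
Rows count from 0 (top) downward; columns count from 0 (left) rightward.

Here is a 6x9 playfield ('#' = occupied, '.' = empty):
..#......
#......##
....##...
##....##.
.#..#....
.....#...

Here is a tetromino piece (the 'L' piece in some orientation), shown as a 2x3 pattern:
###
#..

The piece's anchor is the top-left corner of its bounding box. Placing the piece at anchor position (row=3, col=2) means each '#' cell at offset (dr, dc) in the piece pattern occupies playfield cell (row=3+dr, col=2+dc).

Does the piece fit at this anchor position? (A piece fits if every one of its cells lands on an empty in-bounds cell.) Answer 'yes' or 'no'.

Check each piece cell at anchor (3, 2):
  offset (0,0) -> (3,2): empty -> OK
  offset (0,1) -> (3,3): empty -> OK
  offset (0,2) -> (3,4): empty -> OK
  offset (1,0) -> (4,2): empty -> OK
All cells valid: yes

Answer: yes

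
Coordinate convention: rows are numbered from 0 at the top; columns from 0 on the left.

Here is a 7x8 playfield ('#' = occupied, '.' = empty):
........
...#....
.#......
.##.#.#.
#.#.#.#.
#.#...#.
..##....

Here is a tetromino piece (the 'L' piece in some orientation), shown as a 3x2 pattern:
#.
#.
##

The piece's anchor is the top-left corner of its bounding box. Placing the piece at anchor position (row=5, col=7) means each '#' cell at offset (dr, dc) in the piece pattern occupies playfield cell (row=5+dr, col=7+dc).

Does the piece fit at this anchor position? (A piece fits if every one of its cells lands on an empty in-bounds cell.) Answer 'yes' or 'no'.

Check each piece cell at anchor (5, 7):
  offset (0,0) -> (5,7): empty -> OK
  offset (1,0) -> (6,7): empty -> OK
  offset (2,0) -> (7,7): out of bounds -> FAIL
  offset (2,1) -> (7,8): out of bounds -> FAIL
All cells valid: no

Answer: no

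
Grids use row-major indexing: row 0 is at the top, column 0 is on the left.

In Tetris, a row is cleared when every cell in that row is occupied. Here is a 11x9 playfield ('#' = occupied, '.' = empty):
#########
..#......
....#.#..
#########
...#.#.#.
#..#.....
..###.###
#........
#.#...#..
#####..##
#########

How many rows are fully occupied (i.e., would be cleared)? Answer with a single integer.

Check each row:
  row 0: 0 empty cells -> FULL (clear)
  row 1: 8 empty cells -> not full
  row 2: 7 empty cells -> not full
  row 3: 0 empty cells -> FULL (clear)
  row 4: 6 empty cells -> not full
  row 5: 7 empty cells -> not full
  row 6: 3 empty cells -> not full
  row 7: 8 empty cells -> not full
  row 8: 6 empty cells -> not full
  row 9: 2 empty cells -> not full
  row 10: 0 empty cells -> FULL (clear)
Total rows cleared: 3

Answer: 3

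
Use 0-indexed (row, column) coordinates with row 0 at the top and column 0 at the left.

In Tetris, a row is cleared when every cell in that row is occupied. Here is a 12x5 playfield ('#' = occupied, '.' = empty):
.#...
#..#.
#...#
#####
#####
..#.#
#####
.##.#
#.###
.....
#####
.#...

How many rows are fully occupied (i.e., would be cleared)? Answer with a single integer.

Answer: 4

Derivation:
Check each row:
  row 0: 4 empty cells -> not full
  row 1: 3 empty cells -> not full
  row 2: 3 empty cells -> not full
  row 3: 0 empty cells -> FULL (clear)
  row 4: 0 empty cells -> FULL (clear)
  row 5: 3 empty cells -> not full
  row 6: 0 empty cells -> FULL (clear)
  row 7: 2 empty cells -> not full
  row 8: 1 empty cell -> not full
  row 9: 5 empty cells -> not full
  row 10: 0 empty cells -> FULL (clear)
  row 11: 4 empty cells -> not full
Total rows cleared: 4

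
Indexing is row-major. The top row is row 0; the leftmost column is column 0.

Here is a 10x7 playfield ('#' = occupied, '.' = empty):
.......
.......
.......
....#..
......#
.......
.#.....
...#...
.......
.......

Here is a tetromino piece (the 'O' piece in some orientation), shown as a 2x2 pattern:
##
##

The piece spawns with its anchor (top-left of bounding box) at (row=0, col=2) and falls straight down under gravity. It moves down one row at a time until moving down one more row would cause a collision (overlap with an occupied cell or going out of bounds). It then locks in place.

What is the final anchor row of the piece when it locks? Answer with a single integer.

Answer: 5

Derivation:
Spawn at (row=0, col=2). Try each row:
  row 0: fits
  row 1: fits
  row 2: fits
  row 3: fits
  row 4: fits
  row 5: fits
  row 6: blocked -> lock at row 5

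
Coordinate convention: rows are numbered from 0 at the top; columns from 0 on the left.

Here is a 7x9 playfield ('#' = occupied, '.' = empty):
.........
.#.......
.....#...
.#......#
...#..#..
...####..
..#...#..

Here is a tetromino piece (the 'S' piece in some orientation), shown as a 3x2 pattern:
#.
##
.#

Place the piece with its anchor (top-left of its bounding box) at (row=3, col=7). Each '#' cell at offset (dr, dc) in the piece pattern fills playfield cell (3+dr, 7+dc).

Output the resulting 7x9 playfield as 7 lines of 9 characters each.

Answer: .........
.#.......
.....#...
.#.....##
...#..###
...####.#
..#...#..

Derivation:
Fill (3+0,7+0) = (3,7)
Fill (3+1,7+0) = (4,7)
Fill (3+1,7+1) = (4,8)
Fill (3+2,7+1) = (5,8)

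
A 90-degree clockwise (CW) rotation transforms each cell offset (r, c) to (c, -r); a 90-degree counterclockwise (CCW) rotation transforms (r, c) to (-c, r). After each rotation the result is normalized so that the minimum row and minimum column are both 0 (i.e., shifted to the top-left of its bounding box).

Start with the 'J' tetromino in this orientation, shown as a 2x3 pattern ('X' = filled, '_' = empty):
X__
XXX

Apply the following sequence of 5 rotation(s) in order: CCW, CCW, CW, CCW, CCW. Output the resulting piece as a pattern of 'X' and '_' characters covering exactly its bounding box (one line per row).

Answer: XX
X_
X_

Derivation:
Start:
X__
XXX
After rotation 1 (CCW):
_X
_X
XX
After rotation 2 (CCW):
XXX
__X
After rotation 3 (CW):
_X
_X
XX
After rotation 4 (CCW):
XXX
__X
After rotation 5 (CCW):
XX
X_
X_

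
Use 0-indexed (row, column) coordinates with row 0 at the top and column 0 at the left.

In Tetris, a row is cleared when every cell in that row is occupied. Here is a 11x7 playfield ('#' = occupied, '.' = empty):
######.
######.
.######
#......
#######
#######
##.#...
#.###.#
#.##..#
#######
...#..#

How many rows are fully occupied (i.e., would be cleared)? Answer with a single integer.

Answer: 3

Derivation:
Check each row:
  row 0: 1 empty cell -> not full
  row 1: 1 empty cell -> not full
  row 2: 1 empty cell -> not full
  row 3: 6 empty cells -> not full
  row 4: 0 empty cells -> FULL (clear)
  row 5: 0 empty cells -> FULL (clear)
  row 6: 4 empty cells -> not full
  row 7: 2 empty cells -> not full
  row 8: 3 empty cells -> not full
  row 9: 0 empty cells -> FULL (clear)
  row 10: 5 empty cells -> not full
Total rows cleared: 3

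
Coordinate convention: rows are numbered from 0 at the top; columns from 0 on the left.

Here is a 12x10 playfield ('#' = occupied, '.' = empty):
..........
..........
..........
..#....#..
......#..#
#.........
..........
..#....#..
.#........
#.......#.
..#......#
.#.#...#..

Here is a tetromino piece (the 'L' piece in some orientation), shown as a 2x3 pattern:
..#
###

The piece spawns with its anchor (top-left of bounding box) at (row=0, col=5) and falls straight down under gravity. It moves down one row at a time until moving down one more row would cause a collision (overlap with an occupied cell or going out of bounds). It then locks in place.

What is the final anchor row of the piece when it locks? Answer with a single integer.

Answer: 1

Derivation:
Spawn at (row=0, col=5). Try each row:
  row 0: fits
  row 1: fits
  row 2: blocked -> lock at row 1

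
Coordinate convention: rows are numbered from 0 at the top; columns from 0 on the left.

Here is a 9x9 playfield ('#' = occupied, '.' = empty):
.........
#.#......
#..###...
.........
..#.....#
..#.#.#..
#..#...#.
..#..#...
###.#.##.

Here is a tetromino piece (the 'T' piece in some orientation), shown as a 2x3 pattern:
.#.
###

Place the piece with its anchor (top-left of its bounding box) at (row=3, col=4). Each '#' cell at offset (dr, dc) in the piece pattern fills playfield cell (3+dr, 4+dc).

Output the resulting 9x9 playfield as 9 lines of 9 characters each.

Answer: .........
#.#......
#..###...
.....#...
..#.###.#
..#.#.#..
#..#...#.
..#..#...
###.#.##.

Derivation:
Fill (3+0,4+1) = (3,5)
Fill (3+1,4+0) = (4,4)
Fill (3+1,4+1) = (4,5)
Fill (3+1,4+2) = (4,6)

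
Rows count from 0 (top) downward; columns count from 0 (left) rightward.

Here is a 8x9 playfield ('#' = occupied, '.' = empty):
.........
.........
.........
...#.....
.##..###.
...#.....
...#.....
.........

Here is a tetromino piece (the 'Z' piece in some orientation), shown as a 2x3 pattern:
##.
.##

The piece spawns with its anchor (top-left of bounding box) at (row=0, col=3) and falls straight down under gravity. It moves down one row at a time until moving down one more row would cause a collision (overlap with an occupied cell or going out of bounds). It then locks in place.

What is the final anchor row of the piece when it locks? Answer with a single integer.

Answer: 2

Derivation:
Spawn at (row=0, col=3). Try each row:
  row 0: fits
  row 1: fits
  row 2: fits
  row 3: blocked -> lock at row 2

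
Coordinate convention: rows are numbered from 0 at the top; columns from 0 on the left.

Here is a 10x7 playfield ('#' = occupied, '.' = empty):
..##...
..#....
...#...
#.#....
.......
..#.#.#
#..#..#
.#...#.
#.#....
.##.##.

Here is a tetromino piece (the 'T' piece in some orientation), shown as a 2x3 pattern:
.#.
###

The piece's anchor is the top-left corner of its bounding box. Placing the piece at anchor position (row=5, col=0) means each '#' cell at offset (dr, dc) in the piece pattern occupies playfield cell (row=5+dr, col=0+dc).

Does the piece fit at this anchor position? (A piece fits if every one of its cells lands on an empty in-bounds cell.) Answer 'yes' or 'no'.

Check each piece cell at anchor (5, 0):
  offset (0,1) -> (5,1): empty -> OK
  offset (1,0) -> (6,0): occupied ('#') -> FAIL
  offset (1,1) -> (6,1): empty -> OK
  offset (1,2) -> (6,2): empty -> OK
All cells valid: no

Answer: no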